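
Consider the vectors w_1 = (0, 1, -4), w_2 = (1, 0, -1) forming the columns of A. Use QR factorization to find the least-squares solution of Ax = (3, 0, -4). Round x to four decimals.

x = (0.2222, 3.0556)

e_1 = w_1/‖w_1‖ = (0, 1, -4)/4.1231 = (0.0000, 0.2425, -0.9701).
r_{12} = e_1·w_2 = 0.9701.
u_2 = w_2 − 0.9701·e_1 = (1.0000, -0.2353, -0.0588).
‖u_2‖ = 1.0290, so e_2 = (0.9718, -0.2287, -0.0572).
Qᵀb = (3.8806, 3.1441).
Back-substitute: x_2 = 3.1441/1.0290 = 3.0556.
x_1 = (3.8806 − 0.9701·3.0556)/4.1231 = 0.2222.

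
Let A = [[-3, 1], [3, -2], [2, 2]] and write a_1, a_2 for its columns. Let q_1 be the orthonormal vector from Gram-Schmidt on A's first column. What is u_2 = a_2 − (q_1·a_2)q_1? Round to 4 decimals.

q_1 = a_1/‖a_1‖ = (-3, 3, 2)/4.6904 = (-0.6396, 0.6396, 0.4264).
r_{12} = q_1·a_2 = -1.0660.
u_2 = a_2 + 1.0660·q_1 = (0.3182, -1.3182, 2.4545).

u_2 = (0.3182, -1.3182, 2.4545)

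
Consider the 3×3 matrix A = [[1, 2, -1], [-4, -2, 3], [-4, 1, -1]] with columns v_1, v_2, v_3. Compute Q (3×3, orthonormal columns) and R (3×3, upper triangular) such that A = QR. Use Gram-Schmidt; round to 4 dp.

Q = [[0.1741, 0.6465, 0.7428], [-0.6963, -0.4526, 0.5571], [-0.6963, 0.6142, -0.3714]], R = [[5.7446, 1.0445, -1.5667], [0.0000, 2.8123, -2.6184], [0.0000, 0.0000, 1.2999]]

e_1 = v_1/‖v_1‖ = (1, -4, -4)/5.7446 = (0.1741, -0.6963, -0.6963).
r_{12} = e_1·v_2 = 1.0445.
u_2 = v_2 − 1.0445·e_1 = (1.8182, -1.2727, 1.7273).
‖u_2‖ = 2.8123, so e_2 = (0.6465, -0.4526, 0.6142).
r_{13} = e_1·v_3 = -1.5667; r_{23} = e_2·v_3 = -2.6184.
u_3 = v_3 + 1.5667·e_1 + 2.6184·e_2 = (0.9655, 0.7241, -0.4828).
‖u_3‖ = 1.2999, so e_3 = (0.7428, 0.5571, -0.3714).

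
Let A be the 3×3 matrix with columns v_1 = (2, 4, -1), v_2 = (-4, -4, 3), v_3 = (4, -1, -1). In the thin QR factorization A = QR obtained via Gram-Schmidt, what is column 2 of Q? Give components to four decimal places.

e_2 = (-0.5698, 0.4558, 0.6838)

v_1 = (2, 4, -1); ‖v_1‖ = 4.5826, so e_1 = (0.4364, 0.8729, -0.2182).
e_1·v_2 = 0.4364·(-4) + 0.8729·(-4) + (-0.2182)·3 = -5.8919.
u_2 = v_2 + 5.8919·e_1 = (-1.4286, 1.1429, 1.7143).
‖u_2‖ = 2.5071, so e_2 = (-0.5698, 0.4558, 0.6838).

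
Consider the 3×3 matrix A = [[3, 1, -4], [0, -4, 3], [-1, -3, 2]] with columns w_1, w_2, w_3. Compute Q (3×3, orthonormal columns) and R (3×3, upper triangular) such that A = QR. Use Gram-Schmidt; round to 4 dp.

w_1 = (3, 0, -1); ‖w_1‖ = 3.1623, so q_1 = (0.9487, 0.0000, -0.3162).
q_1·w_2 = 0.9487·1 + 0.0000·(-4) + (-0.3162)·(-3) = 1.8974.
u_2 = w_2 − 1.8974·q_1 = (-0.8000, -4.0000, -2.4000).
‖u_2‖ = 4.7329, so q_2 = (-0.1690, -0.8452, -0.5071).
q_1·w_3 = 0.9487·(-4) + 0.0000·3 + (-0.3162)·2 = -4.4272; q_2·w_3 = (-0.1690)·(-4) + (-0.8452)·3 + (-0.5071)·2 = -2.8735.
u_3 = w_3 + 4.4272·q_1 + 2.8735·q_2 = (-0.2857, 0.5714, -0.8571).
‖u_3‖ = 1.0690, so q_3 = (-0.2673, 0.5345, -0.8018).

Q = [[0.9487, -0.1690, -0.2673], [0.0000, -0.8452, 0.5345], [-0.3162, -0.5071, -0.8018]], R = [[3.1623, 1.8974, -4.4272], [0.0000, 4.7329, -2.8735], [0.0000, 0.0000, 1.0690]]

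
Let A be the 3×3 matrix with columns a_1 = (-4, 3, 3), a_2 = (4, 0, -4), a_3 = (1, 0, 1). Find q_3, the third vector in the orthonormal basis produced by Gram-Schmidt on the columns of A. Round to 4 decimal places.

a_1 = (-4, 3, 3); ‖a_1‖ = 5.8310, so q_1 = (-0.6860, 0.5145, 0.5145).
q_1·a_2 = (-0.6860)·4 + 0.5145·0 + 0.5145·(-4) = -4.8020.
u_2 = a_2 + 4.8020·q_1 = (0.7059, 2.4706, -1.5294).
‖u_2‖ = 2.9902, so q_2 = (0.2361, 0.8262, -0.5115).
q_1·a_3 = (-0.6860)·1 + 0.5145·0 + 0.5145·1 = -0.1715; q_2·a_3 = 0.2361·1 + 0.8262·0 + (-0.5115)·1 = -0.2754.
u_3 = a_3 + 0.1715·q_1 + 0.2754·q_2 = (0.9474, 0.3158, 0.9474).
‖u_3‖ = 1.3765, so q_3 = (0.6882, 0.2294, 0.6882).

q_3 = (0.6882, 0.2294, 0.6882)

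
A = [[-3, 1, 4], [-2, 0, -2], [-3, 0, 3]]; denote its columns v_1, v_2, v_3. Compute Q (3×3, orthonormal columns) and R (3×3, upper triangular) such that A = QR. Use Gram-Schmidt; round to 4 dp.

v_1 = (-3, -2, -3); ‖v_1‖ = 4.6904, so e_1 = (-0.6396, -0.4264, -0.6396).
e_1·v_2 = (-0.6396)·1 + (-0.4264)·0 + (-0.6396)·0 = -0.6396.
u_2 = v_2 + 0.6396·e_1 = (0.5909, -0.2727, -0.4091).
‖u_2‖ = 0.7687, so e_2 = (0.7687, -0.3548, -0.5322).
e_1·v_3 = (-0.6396)·4 + (-0.4264)·(-2) + (-0.6396)·3 = -3.6244; e_2·v_3 = 0.7687·4 + (-0.3548)·(-2) + (-0.5322)·3 = 2.1879.
u_3 = v_3 + 3.6244·e_1 − 2.1879·e_2 = (0.0000, -2.7692, 1.8462).
‖u_3‖ = 3.3282, so e_3 = (0.0000, -0.8321, 0.5547).

Q = [[-0.6396, 0.7687, 0.0000], [-0.4264, -0.3548, -0.8321], [-0.6396, -0.5322, 0.5547]], R = [[4.6904, -0.6396, -3.6244], [0.0000, 0.7687, 2.1879], [0.0000, 0.0000, 3.3282]]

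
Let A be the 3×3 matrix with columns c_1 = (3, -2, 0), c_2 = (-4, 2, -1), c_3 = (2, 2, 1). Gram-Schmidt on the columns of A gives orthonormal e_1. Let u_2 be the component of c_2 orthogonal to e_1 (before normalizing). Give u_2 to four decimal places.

u_2 = (-0.3077, -0.4615, -1.0000)

c_1 = (3, -2, 0); ‖c_1‖ = 3.6056, so e_1 = (0.8321, -0.5547, 0.0000).
e_1·c_2 = 0.8321·(-4) + (-0.5547)·2 + 0.0000·(-1) = -4.4376.
u_2 = c_2 + 4.4376·e_1 = (-0.3077, -0.4615, -1.0000).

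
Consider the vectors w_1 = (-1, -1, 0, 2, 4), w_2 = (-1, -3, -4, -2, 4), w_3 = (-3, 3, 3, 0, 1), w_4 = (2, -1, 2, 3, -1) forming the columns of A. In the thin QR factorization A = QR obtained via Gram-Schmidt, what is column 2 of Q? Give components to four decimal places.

w_1 = (-1, -1, 0, 2, 4); ‖w_1‖ = 4.6904, so e_1 = (-0.2132, -0.2132, 0.0000, 0.4264, 0.8528).
e_1·w_2 = (-0.2132)·(-1) + (-0.2132)·(-3) + 0.0000·(-4) + 0.4264·(-2) + 0.8528·4 = 3.4112.
u_2 = w_2 − 3.4112·e_1 = (-0.2727, -2.2727, -4.0000, -3.4545, 1.0909).
‖u_2‖ = 5.8621, so e_2 = (-0.0465, -0.3877, -0.6824, -0.5893, 0.1861).

e_2 = (-0.0465, -0.3877, -0.6824, -0.5893, 0.1861)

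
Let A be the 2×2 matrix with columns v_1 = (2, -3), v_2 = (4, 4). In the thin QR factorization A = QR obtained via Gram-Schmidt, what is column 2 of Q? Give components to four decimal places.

v_1 = (2, -3); ‖v_1‖ = 3.6056, so e_1 = (0.5547, -0.8321).
e_1·v_2 = 0.5547·4 + (-0.8321)·4 = -1.1094.
u_2 = v_2 + 1.1094·e_1 = (4.6154, 3.0769).
‖u_2‖ = 5.5470, so e_2 = (0.8321, 0.5547).

e_2 = (0.8321, 0.5547)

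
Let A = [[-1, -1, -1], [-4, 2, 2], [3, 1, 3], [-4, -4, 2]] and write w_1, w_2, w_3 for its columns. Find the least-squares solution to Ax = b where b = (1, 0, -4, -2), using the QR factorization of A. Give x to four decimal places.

x = (-0.3678, 0.3370, -1.0670)

w_1 = (-1, -4, 3, -4); ‖w_1‖ = 6.4807, so q_1 = (-0.1543, -0.6172, 0.4629, -0.6172).
q_1·w_2 = (-0.1543)·(-1) + (-0.6172)·2 + 0.4629·1 + (-0.6172)·(-4) = 1.8516.
u_2 = w_2 − 1.8516·q_1 = (-0.7143, 3.1429, 0.1429, -2.8571).
‖u_2‖ = 4.3095, so q_2 = (-0.1657, 0.7293, 0.0331, -0.6630).
q_1·w_3 = (-0.1543)·(-1) + (-0.6172)·2 + 0.4629·3 + (-0.6172)·2 = -0.9258; q_2·w_3 = (-0.1657)·(-1) + 0.7293·2 + 0.0331·3 + (-0.6630)·2 = 0.3978.
u_3 = w_3 + 0.9258·q_1 − 0.3978·q_2 = (-1.0769, 1.1385, 3.4154, 1.6923).
‖u_3‖ = 4.1212, so q_3 = (-0.2613, 0.2762, 0.8287, 0.4106).
Qᵀb = (-0.7715, 1.0276, -4.3975).
Back-substitute: x_3 = -4.3975/4.1212 = -1.0670.
x_2 = (1.0276 − 0.3978·(-1.0670))/4.3095 = 0.3370.
x_1 = (-0.7715 − 1.8516·0.3370 + 0.9258·(-1.0670))/6.4807 = -0.3678.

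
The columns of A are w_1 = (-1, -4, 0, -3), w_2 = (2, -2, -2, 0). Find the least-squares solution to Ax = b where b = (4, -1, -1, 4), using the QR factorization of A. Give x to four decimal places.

q_1 = w_1/‖w_1‖ = (-1, -4, 0, -3)/5.0990 = (-0.1961, -0.7845, 0.0000, -0.5883).
r_{12} = q_1·w_2 = 1.1767.
u_2 = w_2 − 1.1767·q_1 = (2.2308, -1.0769, -2.0000, 0.6923).
‖u_2‖ = 3.2581, so q_2 = (0.6847, -0.3305, -0.6138, 0.2125).
Qᵀb = (-2.3534, 4.5330).
Back-substitute: x_2 = 4.5330/3.2581 = 1.3913.
x_1 = (-2.3534 − 1.1767·1.3913)/5.0990 = -0.7826.

x = (-0.7826, 1.3913)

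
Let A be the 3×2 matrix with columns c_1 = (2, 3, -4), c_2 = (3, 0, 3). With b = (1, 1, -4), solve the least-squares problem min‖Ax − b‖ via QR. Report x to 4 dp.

x = (0.6667, -0.2778)

c_1 = (2, 3, -4); ‖c_1‖ = 5.3852, so q_1 = (0.3714, 0.5571, -0.7428).
q_1·c_2 = 0.3714·3 + 0.5571·0 + (-0.7428)·3 = -1.1142.
u_2 = c_2 + 1.1142·q_1 = (3.4138, 0.6207, 2.1724).
‖u_2‖ = 4.0937, so q_2 = (0.8339, 0.1516, 0.5307).
Qᵀb = (3.8996, -1.1371).
Back-substitute: x_2 = -1.1371/4.0937 = -0.2778.
x_1 = (3.8996 + 1.1142·(-0.2778))/5.3852 = 0.6667.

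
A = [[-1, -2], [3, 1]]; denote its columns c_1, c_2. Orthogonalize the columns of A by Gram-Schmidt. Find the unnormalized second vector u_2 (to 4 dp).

u_2 = (-1.5000, -0.5000)

e_1 = c_1/‖c_1‖ = (-1, 3)/3.1623 = (-0.3162, 0.9487).
r_{12} = e_1·c_2 = 1.5811.
u_2 = c_2 − 1.5811·e_1 = (-1.5000, -0.5000).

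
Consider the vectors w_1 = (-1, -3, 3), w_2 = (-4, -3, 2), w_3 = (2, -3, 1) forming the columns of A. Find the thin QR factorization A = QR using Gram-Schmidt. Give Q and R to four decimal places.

Q = [[-0.2294, -0.9487, 0.2176], [-0.6882, 0.0000, -0.7255], [0.6882, -0.3162, -0.6529]], R = [[4.3589, 4.3589, 2.2942], [0.0000, 3.1623, -2.2136], [0.0000, 0.0000, 1.9588]]

w_1 = (-1, -3, 3); ‖w_1‖ = 4.3589, so e_1 = (-0.2294, -0.6882, 0.6882).
e_1·w_2 = (-0.2294)·(-4) + (-0.6882)·(-3) + 0.6882·2 = 4.3589.
u_2 = w_2 − 4.3589·e_1 = (-3.0000, 0.0000, -1.0000).
‖u_2‖ = 3.1623, so e_2 = (-0.9487, 0.0000, -0.3162).
e_1·w_3 = (-0.2294)·2 + (-0.6882)·(-3) + 0.6882·1 = 2.2942; e_2·w_3 = (-0.9487)·2 + (0.0000)·(-3) + (-0.3162)·1 = -2.2136.
u_3 = w_3 − 2.2942·e_1 + 2.2136·e_2 = (0.4263, -1.4211, -1.2789).
‖u_3‖ = 1.9588, so e_3 = (0.2176, -0.7255, -0.6529).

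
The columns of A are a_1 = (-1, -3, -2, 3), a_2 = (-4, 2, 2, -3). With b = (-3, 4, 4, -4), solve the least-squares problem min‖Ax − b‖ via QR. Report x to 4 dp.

x = (-0.6685, 0.9082)

a_1 = (-1, -3, -2, 3); ‖a_1‖ = 4.7958, so q_1 = (-0.2085, -0.6255, -0.4170, 0.6255).
q_1·a_2 = (-0.2085)·(-4) + (-0.6255)·2 + (-0.4170)·2 + 0.6255·(-3) = -3.1277.
u_2 = a_2 + 3.1277·q_1 = (-4.6522, 0.0435, 0.6957, -1.0435).
‖u_2‖ = 4.8184, so q_2 = (-0.9655, 0.0090, 0.1444, -0.2166).
Qᵀb = (-6.0469, 4.3763).
Back-substitute: x_2 = 4.3763/4.8184 = 0.9082.
x_1 = (-6.0469 + 3.1277·0.9082)/4.7958 = -0.6685.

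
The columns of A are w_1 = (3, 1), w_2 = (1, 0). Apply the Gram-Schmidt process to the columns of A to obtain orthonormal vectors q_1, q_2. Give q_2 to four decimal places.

q_2 = (0.3162, -0.9487)

w_1 = (3, 1); ‖w_1‖ = 3.1623, so q_1 = (0.9487, 0.3162).
q_1·w_2 = 0.9487·1 + 0.3162·0 = 0.9487.
u_2 = w_2 − 0.9487·q_1 = (0.1000, -0.3000).
‖u_2‖ = 0.3162, so q_2 = (0.3162, -0.9487).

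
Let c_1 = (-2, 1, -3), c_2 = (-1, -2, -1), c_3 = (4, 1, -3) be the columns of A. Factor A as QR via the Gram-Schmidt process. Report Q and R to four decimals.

c_1 = (-2, 1, -3); ‖c_1‖ = 3.7417, so q_1 = (-0.5345, 0.2673, -0.8018).
q_1·c_2 = (-0.5345)·(-1) + 0.2673·(-2) + (-0.8018)·(-1) = 0.8018.
u_2 = c_2 − 0.8018·q_1 = (-0.5714, -2.2143, -0.3571).
‖u_2‖ = 2.3146, so q_2 = (-0.2469, -0.9567, -0.1543).
q_1·c_3 = (-0.5345)·4 + 0.2673·1 + (-0.8018)·(-3) = 0.5345; q_2·c_3 = (-0.2469)·4 + (-0.9567)·1 + (-0.1543)·(-3) = -1.4813.
u_3 = c_3 − 0.5345·q_1 + 1.4813·q_2 = (3.9200, -0.5600, -2.8000).
‖u_3‖ = 4.8497, so q_3 = (0.8083, -0.1155, -0.5774).

Q = [[-0.5345, -0.2469, 0.8083], [0.2673, -0.9567, -0.1155], [-0.8018, -0.1543, -0.5774]], R = [[3.7417, 0.8018, 0.5345], [0.0000, 2.3146, -1.4813], [0.0000, 0.0000, 4.8497]]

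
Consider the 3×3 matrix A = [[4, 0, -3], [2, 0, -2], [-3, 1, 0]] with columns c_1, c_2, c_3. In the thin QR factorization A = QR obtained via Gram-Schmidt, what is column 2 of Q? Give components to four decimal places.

c_1 = (4, 2, -3); ‖c_1‖ = 5.3852, so q_1 = (0.7428, 0.3714, -0.5571).
q_1·c_2 = 0.7428·0 + 0.3714·0 + (-0.5571)·1 = -0.5571.
u_2 = c_2 + 0.5571·q_1 = (0.4138, 0.2069, 0.6897).
‖u_2‖ = 0.8305, so q_2 = (0.4983, 0.2491, 0.8305).

q_2 = (0.4983, 0.2491, 0.8305)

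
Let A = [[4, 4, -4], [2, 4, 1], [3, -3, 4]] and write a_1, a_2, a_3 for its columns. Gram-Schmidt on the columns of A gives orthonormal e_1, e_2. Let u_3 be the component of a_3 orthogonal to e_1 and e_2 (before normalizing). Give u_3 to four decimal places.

a_1 = (4, 2, 3); ‖a_1‖ = 5.3852, so e_1 = (0.7428, 0.3714, 0.5571).
e_1·a_2 = 0.7428·4 + 0.3714·4 + 0.5571·(-3) = 2.7854.
u_2 = a_2 − 2.7854·e_1 = (1.9310, 2.9655, -4.5517).
‖u_2‖ = 5.7655, so e_2 = (0.3349, 0.5144, -0.7895).
e_1·a_3 = 0.7428·(-4) + 0.3714·1 + 0.5571·4 = -0.3714; e_2·a_3 = 0.3349·(-4) + 0.5144·1 + (-0.7895)·4 = -3.9832.
u_3 = a_3 + 0.3714·e_1 + 3.9832·e_2 = (-2.3900, 3.1867, 1.0622).

u_3 = (-2.3900, 3.1867, 1.0622)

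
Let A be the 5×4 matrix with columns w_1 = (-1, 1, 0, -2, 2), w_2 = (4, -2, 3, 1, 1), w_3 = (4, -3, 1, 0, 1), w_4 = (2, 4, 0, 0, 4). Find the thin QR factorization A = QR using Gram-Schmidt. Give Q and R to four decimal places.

Q = [[-0.3162, 0.6495, 0.2835, 0.4862], [0.3162, -0.2675, -0.5813, 0.5895], [0.0000, 0.5731, -0.6662, -0.4652], [-0.6325, -0.0382, -0.3651, 0.3408], [0.6325, 0.4203, 0.0673, 0.2891]], R = [[3.1623, -1.8974, -1.5811, 3.1623], [0.0000, 5.2345, 4.3939, 1.9104], [0.0000, 0.0000, 2.2789, -1.4894], [0.0000, 0.0000, 0.0000, 4.4869]]

w_1 = (-1, 1, 0, -2, 2); ‖w_1‖ = 3.1623, so e_1 = (-0.3162, 0.3162, 0.0000, -0.6325, 0.6325).
e_1·w_2 = (-0.3162)·4 + 0.3162·(-2) + 0.0000·3 + (-0.6325)·1 + 0.6325·1 = -1.8974.
u_2 = w_2 + 1.8974·e_1 = (3.4000, -1.4000, 3.0000, -0.2000, 2.2000).
‖u_2‖ = 5.2345, so e_2 = (0.6495, -0.2675, 0.5731, -0.0382, 0.4203).
e_1·w_3 = (-0.3162)·4 + 0.3162·(-3) + 0.0000·1 + (-0.6325)·0 + 0.6325·1 = -1.5811; e_2·w_3 = 0.6495·4 + (-0.2675)·(-3) + 0.5731·1 + (-0.0382)·0 + 0.4203·1 = 4.3939.
u_3 = w_3 + 1.5811·e_1 − 4.3939·e_2 = (0.6460, -1.3248, -1.5182, -0.8321, 0.1533).
‖u_3‖ = 2.2789, so e_3 = (0.2835, -0.5813, -0.6662, -0.3651, 0.0673).
e_1·w_4 = (-0.3162)·2 + 0.3162·4 + 0.0000·0 + (-0.6325)·0 + 0.6325·4 = 3.1623; e_2·w_4 = 0.6495·2 + (-0.2675)·4 + 0.5731·0 + (-0.0382)·0 + 0.4203·4 = 1.9104; e_3·w_4 = 0.2835·2 + (-0.5813)·4 + (-0.6662)·0 + (-0.3651)·0 + 0.0673·4 = -1.4894.
u_4 = w_4 − 3.1623·e_1 − 1.9104·e_2 + 1.4894·e_3 = (2.1813, 2.6451, -2.0871, 1.5292, 1.2973).
‖u_4‖ = 4.4869, so e_4 = (0.4862, 0.5895, -0.4652, 0.3408, 0.2891).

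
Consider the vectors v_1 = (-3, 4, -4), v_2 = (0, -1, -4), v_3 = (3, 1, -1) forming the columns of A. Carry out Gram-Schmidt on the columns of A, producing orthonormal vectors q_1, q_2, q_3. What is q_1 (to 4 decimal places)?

q_1 = (-0.4685, 0.6247, -0.6247)

q_1 = v_1/‖v_1‖ = (-3, 4, -4)/6.4031 = (-0.4685, 0.6247, -0.6247).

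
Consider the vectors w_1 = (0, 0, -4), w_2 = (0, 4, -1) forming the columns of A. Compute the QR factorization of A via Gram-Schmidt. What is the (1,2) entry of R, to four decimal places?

w_1 = (0, 0, -4); ‖w_1‖ = 4.0000, so q_1 = (0.0000, 0.0000, -1.0000).
r_{12} = q_1·w_2 = 1.0000.

r_{12} = 1.0000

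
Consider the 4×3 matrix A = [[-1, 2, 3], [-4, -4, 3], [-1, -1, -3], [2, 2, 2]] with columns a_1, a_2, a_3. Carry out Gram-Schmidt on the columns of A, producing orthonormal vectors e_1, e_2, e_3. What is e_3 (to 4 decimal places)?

e_3 = (0.0000, 0.4489, -0.7098, 0.5428)

a_1 = (-1, -4, -1, 2); ‖a_1‖ = 4.6904, so e_1 = (-0.2132, -0.8528, -0.2132, 0.4264).
e_1·a_2 = (-0.2132)·2 + (-0.8528)·(-4) + (-0.2132)·(-1) + 0.4264·2 = 4.0508.
u_2 = a_2 − 4.0508·e_1 = (2.8636, -0.5455, -0.1364, 0.2727).
‖u_2‖ = 2.9310, so e_2 = (0.9770, -0.1861, -0.0465, 0.0930).
e_1·a_3 = (-0.2132)·3 + (-0.8528)·3 + (-0.2132)·(-3) + 0.4264·2 = -1.7056; e_2·a_3 = 0.9770·3 + (-0.1861)·3 + (-0.0465)·(-3) + 0.0930·2 = 2.6984.
u_3 = a_3 + 1.7056·e_1 − 2.6984·e_2 = (0.0000, 2.0476, -3.2381, 2.4762).
‖u_3‖ = 4.5617, so e_3 = (0.0000, 0.4489, -0.7098, 0.5428).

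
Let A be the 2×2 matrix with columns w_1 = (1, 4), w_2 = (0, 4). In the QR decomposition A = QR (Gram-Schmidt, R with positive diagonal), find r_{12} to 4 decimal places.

r_{12} = 3.8806

w_1 = (1, 4); ‖w_1‖ = 4.1231, so q_1 = (0.2425, 0.9701).
r_{12} = q_1·w_2 = 3.8806.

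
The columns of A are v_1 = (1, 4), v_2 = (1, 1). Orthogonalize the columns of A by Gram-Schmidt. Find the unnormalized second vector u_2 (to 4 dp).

v_1 = (1, 4); ‖v_1‖ = 4.1231, so e_1 = (0.2425, 0.9701).
e_1·v_2 = 0.2425·1 + 0.9701·1 = 1.2127.
u_2 = v_2 − 1.2127·e_1 = (0.7059, -0.1765).

u_2 = (0.7059, -0.1765)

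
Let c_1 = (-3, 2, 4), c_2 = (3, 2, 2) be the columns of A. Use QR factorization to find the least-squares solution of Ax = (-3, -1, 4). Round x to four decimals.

c_1 = (-3, 2, 4); ‖c_1‖ = 5.3852, so e_1 = (-0.5571, 0.3714, 0.7428).
e_1·c_2 = (-0.5571)·3 + 0.3714·2 + 0.7428·2 = 0.5571.
u_2 = c_2 − 0.5571·e_1 = (3.3103, 1.7931, 1.5862).
‖u_2‖ = 4.0853, so e_2 = (0.8103, 0.4389, 0.3883).
Qᵀb = (4.2710, -1.3167).
Back-substitute: x_2 = -1.3167/4.0853 = -0.3223.
x_1 = (4.2710 − 0.5571·(-0.3223))/5.3852 = 0.8264.

x = (0.8264, -0.3223)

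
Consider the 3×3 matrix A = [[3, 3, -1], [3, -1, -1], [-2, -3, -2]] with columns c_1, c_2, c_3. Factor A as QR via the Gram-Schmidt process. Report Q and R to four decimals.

c_1 = (3, 3, -2); ‖c_1‖ = 4.6904, so q_1 = (0.6396, 0.6396, -0.4264).
q_1·c_2 = 0.6396·3 + 0.6396·(-1) + (-0.4264)·(-3) = 2.5584.
u_2 = c_2 − 2.5584·q_1 = (1.3636, -2.6364, -1.9091).
‖u_2‖ = 3.5291, so q_2 = (0.3864, -0.7470, -0.5410).
q_1·c_3 = 0.6396·(-1) + 0.6396·(-1) + (-0.4264)·(-2) = -0.4264; q_2·c_3 = 0.3864·(-1) + (-0.7470)·(-1) + (-0.5410)·(-2) = 1.4426.
u_3 = c_3 + 0.4264·q_1 − 1.4426·q_2 = (-1.2847, 0.3504, -1.4015).
‖u_3‖ = 1.9332, so q_3 = (-0.6645, 0.1812, -0.7249).

Q = [[0.6396, 0.3864, -0.6645], [0.6396, -0.7470, 0.1812], [-0.4264, -0.5410, -0.7249]], R = [[4.6904, 2.5584, -0.4264], [0.0000, 3.5291, 1.4426], [0.0000, 0.0000, 1.9332]]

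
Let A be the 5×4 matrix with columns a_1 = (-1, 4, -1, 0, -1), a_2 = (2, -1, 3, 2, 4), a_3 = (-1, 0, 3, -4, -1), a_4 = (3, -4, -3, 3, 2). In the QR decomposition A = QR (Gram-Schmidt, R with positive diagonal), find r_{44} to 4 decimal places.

a_1 = (-1, 4, -1, 0, -1); ‖a_1‖ = 4.3589, so e_1 = (-0.2294, 0.9177, -0.2294, 0.0000, -0.2294).
e_1·a_2 = (-0.2294)·2 + 0.9177·(-1) + (-0.2294)·3 + 0.0000·2 + (-0.2294)·4 = -2.9824.
u_2 = a_2 + 2.9824·e_1 = (1.3158, 1.7368, 2.3158, 2.0000, 3.3158).
‖u_2‖ = 5.0105, so e_2 = (0.2626, 0.3466, 0.4622, 0.3992, 0.6618).
e_1·a_3 = (-0.2294)·(-1) + 0.9177·0 + (-0.2294)·3 + 0.0000·(-4) + (-0.2294)·(-1) = -0.2294; e_2·a_3 = 0.2626·(-1) + 0.3466·0 + 0.4622·3 + 0.3992·(-4) + 0.6618·(-1) = -1.1345.
u_3 = a_3 + 0.2294·e_1 + 1.1345·e_2 = (-0.7547, 0.6038, 3.4717, -3.5472, -0.3019).
‖u_3‖ = 5.0656, so e_3 = (-0.1490, 0.1192, 0.6853, -0.7002, -0.0596).
e_1·a_4 = (-0.2294)·3 + 0.9177·(-4) + (-0.2294)·(-3) + 0.0000·3 + (-0.2294)·2 = -4.1295; e_2·a_4 = 0.2626·3 + 0.3466·(-4) + 0.4622·(-3) + 0.3992·3 + 0.6618·2 = 0.5357; e_3·a_4 = (-0.1490)·3 + 0.1192·(-4) + 0.6853·(-3) + (-0.7002)·3 + (-0.0596)·2 = -5.1997.
u_4 = a_4 + 4.1295·e_1 − 0.5357·e_2 + 5.1997·e_3 = (1.1373, 0.2235, -0.6314, -0.8549, 0.3882).
r_{44} = ‖u_4‖ = 1.6197.

r_{44} = 1.6197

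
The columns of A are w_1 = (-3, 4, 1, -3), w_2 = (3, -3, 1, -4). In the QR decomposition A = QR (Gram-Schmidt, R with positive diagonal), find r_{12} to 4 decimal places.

r_{12} = -1.3522

w_1 = (-3, 4, 1, -3); ‖w_1‖ = 5.9161, so q_1 = (-0.5071, 0.6761, 0.1690, -0.5071).
r_{12} = q_1·w_2 = -1.3522.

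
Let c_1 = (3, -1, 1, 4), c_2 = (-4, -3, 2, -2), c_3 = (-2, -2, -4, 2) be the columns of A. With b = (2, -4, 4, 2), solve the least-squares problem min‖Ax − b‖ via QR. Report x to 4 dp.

x = (1.2859, 0.8479, -0.3463)

e_1 = c_1/‖c_1‖ = (3, -1, 1, 4)/5.1962 = (0.5774, -0.1925, 0.1925, 0.7698).
r_{12} = e_1·c_2 = -2.8868.
u_2 = c_2 + 2.8868·e_1 = (-2.3333, -3.5556, 2.5556, 0.2222).
‖u_2‖ = 4.9666, so e_2 = (-0.4698, -0.7159, 0.5146, 0.0447).
r_{13} = e_1·c_3 = 0.0000; r_{23} = e_2·c_3 = 0.4027.
u_3 = c_3 + 0.0000·e_1 − 0.4027·e_2 = (-1.8108, -1.7117, -4.2072, 1.9820).
‖u_3‖ = 5.2762, so e_3 = (-0.3432, -0.3244, -0.7974, 0.3756).
Qᵀb = (4.2339, 4.0717, -1.8270).
Back-substitute: x_3 = -1.8270/5.2762 = -0.3463.
x_2 = (4.0717 − 0.4027·(-0.3463))/4.9666 = 0.8479.
x_1 = (4.2339 + 2.8868·0.8479 + 0.0000·(-0.3463))/5.1962 = 1.2859.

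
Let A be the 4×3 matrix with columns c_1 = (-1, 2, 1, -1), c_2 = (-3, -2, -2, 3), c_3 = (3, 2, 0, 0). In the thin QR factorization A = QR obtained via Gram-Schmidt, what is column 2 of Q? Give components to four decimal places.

c_1 = (-1, 2, 1, -1); ‖c_1‖ = 2.6458, so e_1 = (-0.3780, 0.7559, 0.3780, -0.3780).
e_1·c_2 = (-0.3780)·(-3) + 0.7559·(-2) + 0.3780·(-2) + (-0.3780)·3 = -2.2678.
u_2 = c_2 + 2.2678·e_1 = (-3.8571, -0.2857, -1.1429, 2.1429).
‖u_2‖ = 4.5670, so e_2 = (-0.8446, -0.0626, -0.2502, 0.4692).

e_2 = (-0.8446, -0.0626, -0.2502, 0.4692)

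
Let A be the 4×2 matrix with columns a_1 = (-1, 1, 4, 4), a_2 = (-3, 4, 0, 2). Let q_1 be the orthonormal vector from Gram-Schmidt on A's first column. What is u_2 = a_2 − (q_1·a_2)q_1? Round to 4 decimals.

u_2 = (-2.5588, 3.5588, -1.7647, 0.2353)

q_1 = a_1/‖a_1‖ = (-1, 1, 4, 4)/5.8310 = (-0.1715, 0.1715, 0.6860, 0.6860).
r_{12} = q_1·a_2 = 2.5725.
u_2 = a_2 − 2.5725·q_1 = (-2.5588, 3.5588, -1.7647, 0.2353).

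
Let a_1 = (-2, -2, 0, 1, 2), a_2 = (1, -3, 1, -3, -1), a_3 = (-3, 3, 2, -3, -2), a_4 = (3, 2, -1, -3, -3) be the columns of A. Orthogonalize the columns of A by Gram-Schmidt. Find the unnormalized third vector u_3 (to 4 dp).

u_3 = (-4.0956, 1.9926, 1.9779, -2.3971, -0.9044)

a_1 = (-2, -2, 0, 1, 2); ‖a_1‖ = 3.6056, so q_1 = (-0.5547, -0.5547, 0.0000, 0.2774, 0.5547).
q_1·a_2 = (-0.5547)·1 + (-0.5547)·(-3) + 0.0000·1 + 0.2774·(-3) + 0.5547·(-1) = -0.2774.
u_2 = a_2 + 0.2774·q_1 = (0.8462, -3.1538, 1.0000, -2.9231, -0.8462).
‖u_2‖ = 4.5742, so q_2 = (0.1850, -0.6895, 0.2186, -0.6390, -0.1850).
q_1·a_3 = (-0.5547)·(-3) + (-0.5547)·3 + 0.0000·2 + 0.2774·(-3) + 0.5547·(-2) = -1.9415; q_2·a_3 = 0.1850·(-3) + (-0.6895)·3 + 0.2186·2 + (-0.6390)·(-3) + (-0.1850)·(-2) = 0.1009.
u_3 = a_3 + 1.9415·q_1 − 0.1009·q_2 = (-4.0956, 1.9926, 1.9779, -2.3971, -0.9044).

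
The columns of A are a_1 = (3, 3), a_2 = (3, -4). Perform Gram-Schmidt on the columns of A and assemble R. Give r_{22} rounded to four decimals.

r_{22} = 4.9497

a_1 = (3, 3); ‖a_1‖ = 4.2426, so e_1 = (0.7071, 0.7071).
e_1·a_2 = 0.7071·3 + 0.7071·(-4) = -0.7071.
u_2 = a_2 + 0.7071·e_1 = (3.5000, -3.5000).
r_{22} = ‖u_2‖ = 4.9497.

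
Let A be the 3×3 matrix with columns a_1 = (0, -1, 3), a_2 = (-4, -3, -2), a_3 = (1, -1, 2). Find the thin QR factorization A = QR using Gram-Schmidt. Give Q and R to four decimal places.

e_1 = a_1/‖a_1‖ = (0, -1, 3)/3.1623 = (0.0000, -0.3162, 0.9487).
r_{12} = e_1·a_2 = -0.9487.
u_2 = a_2 + 0.9487·e_1 = (-4.0000, -3.3000, -1.1000).
‖u_2‖ = 5.3009, so e_2 = (-0.7546, -0.6225, -0.2075).
r_{13} = e_1·a_3 = 2.2136; r_{23} = e_2·a_3 = -0.5471.
u_3 = a_3 − 2.2136·e_1 + 0.5471·e_2 = (0.5872, -0.6406, -0.2135).
‖u_3‖ = 0.8948, so e_3 = (0.6562, -0.7159, -0.2386).

Q = [[0.0000, -0.7546, 0.6562], [-0.3162, -0.6225, -0.7159], [0.9487, -0.2075, -0.2386]], R = [[3.1623, -0.9487, 2.2136], [0.0000, 5.3009, -0.5471], [0.0000, 0.0000, 0.8948]]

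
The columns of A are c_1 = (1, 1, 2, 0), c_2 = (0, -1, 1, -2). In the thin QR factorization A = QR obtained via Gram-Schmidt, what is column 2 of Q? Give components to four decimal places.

q_2 = (-0.0690, -0.4830, 0.2760, -0.8281)

c_1 = (1, 1, 2, 0); ‖c_1‖ = 2.4495, so q_1 = (0.4082, 0.4082, 0.8165, 0.0000).
q_1·c_2 = 0.4082·0 + 0.4082·(-1) + 0.8165·1 + 0.0000·(-2) = 0.4082.
u_2 = c_2 − 0.4082·q_1 = (-0.1667, -1.1667, 0.6667, -2.0000).
‖u_2‖ = 2.4152, so q_2 = (-0.0690, -0.4830, 0.2760, -0.8281).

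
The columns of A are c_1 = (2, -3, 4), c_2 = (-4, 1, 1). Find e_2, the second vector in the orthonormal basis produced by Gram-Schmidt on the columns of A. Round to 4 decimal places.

e_2 = (-0.8709, 0.0683, 0.4867)

e_1 = c_1/‖c_1‖ = (2, -3, 4)/5.3852 = (0.3714, -0.5571, 0.7428).
r_{12} = e_1·c_2 = -1.2999.
u_2 = c_2 + 1.2999·e_1 = (-3.5172, 0.2759, 1.9655).
‖u_2‖ = 4.0386, so e_2 = (-0.8709, 0.0683, 0.4867).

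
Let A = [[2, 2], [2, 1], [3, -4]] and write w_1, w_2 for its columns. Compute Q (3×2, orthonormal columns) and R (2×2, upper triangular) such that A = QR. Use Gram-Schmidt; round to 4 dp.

w_1 = (2, 2, 3); ‖w_1‖ = 4.1231, so q_1 = (0.4851, 0.4851, 0.7276).
q_1·w_2 = 0.4851·2 + 0.4851·1 + 0.7276·(-4) = -1.4552.
u_2 = w_2 + 1.4552·q_1 = (2.7059, 1.7059, -2.9412).
‖u_2‖ = 4.3454, so q_2 = (0.6227, 0.3926, -0.6769).

Q = [[0.4851, 0.6227], [0.4851, 0.3926], [0.7276, -0.6769]], R = [[4.1231, -1.4552], [0.0000, 4.3454]]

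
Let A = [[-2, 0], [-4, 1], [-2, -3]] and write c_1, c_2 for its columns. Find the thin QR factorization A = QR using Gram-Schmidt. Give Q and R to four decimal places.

e_1 = c_1/‖c_1‖ = (-2, -4, -2)/4.8990 = (-0.4082, -0.8165, -0.4082).
r_{12} = e_1·c_2 = 0.4082.
u_2 = c_2 − 0.4082·e_1 = (0.1667, 1.3333, -2.8333).
‖u_2‖ = 3.1358, so e_2 = (0.0531, 0.4252, -0.9035).

Q = [[-0.4082, 0.0531], [-0.8165, 0.4252], [-0.4082, -0.9035]], R = [[4.8990, 0.4082], [0.0000, 3.1358]]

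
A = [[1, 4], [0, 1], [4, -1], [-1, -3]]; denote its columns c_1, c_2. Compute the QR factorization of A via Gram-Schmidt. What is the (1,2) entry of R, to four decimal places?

r_{12} = 0.7071

e_1 = c_1/‖c_1‖ = (1, 0, 4, -1)/4.2426 = (0.2357, 0.0000, 0.9428, -0.2357).
r_{12} = e_1·c_2 = 0.7071.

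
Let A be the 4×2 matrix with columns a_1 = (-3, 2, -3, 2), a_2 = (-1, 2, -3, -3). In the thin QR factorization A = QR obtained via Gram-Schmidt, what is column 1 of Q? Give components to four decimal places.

q_1 = a_1/‖a_1‖ = (-3, 2, -3, 2)/5.0990 = (-0.5883, 0.3922, -0.5883, 0.3922).

q_1 = (-0.5883, 0.3922, -0.5883, 0.3922)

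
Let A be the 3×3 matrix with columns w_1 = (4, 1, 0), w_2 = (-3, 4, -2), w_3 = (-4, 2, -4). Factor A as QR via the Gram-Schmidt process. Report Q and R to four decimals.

w_1 = (4, 1, 0); ‖w_1‖ = 4.1231, so q_1 = (0.9701, 0.2425, 0.0000).
q_1·w_2 = 0.9701·(-3) + 0.2425·4 + 0.0000·(-2) = -1.9403.
u_2 = w_2 + 1.9403·q_1 = (-1.1176, 4.4706, -2.0000).
‖u_2‖ = 5.0235, so q_2 = (-0.2225, 0.8899, -0.3981).
q_1·w_3 = 0.9701·(-4) + 0.2425·2 + 0.0000·(-4) = -3.3955; q_2·w_3 = (-0.2225)·(-4) + 0.8899·2 + (-0.3981)·(-4) = 4.2623.
u_3 = w_3 + 3.3955·q_1 − 4.2623·q_2 = (0.2424, -0.9697, -2.3030).
‖u_3‖ = 2.5106, so q_3 = (0.0966, -0.3862, -0.9173).

Q = [[0.9701, -0.2225, 0.0966], [0.2425, 0.8899, -0.3862], [0.0000, -0.3981, -0.9173]], R = [[4.1231, -1.9403, -3.3955], [0.0000, 5.0235, 4.2623], [0.0000, 0.0000, 2.5106]]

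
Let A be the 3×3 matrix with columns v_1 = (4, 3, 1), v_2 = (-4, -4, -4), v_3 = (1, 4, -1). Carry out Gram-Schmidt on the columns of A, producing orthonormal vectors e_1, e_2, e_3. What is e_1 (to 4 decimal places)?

e_1 = (0.7845, 0.5883, 0.1961)

v_1 = (4, 3, 1); ‖v_1‖ = 5.0990, so e_1 = (0.7845, 0.5883, 0.1961).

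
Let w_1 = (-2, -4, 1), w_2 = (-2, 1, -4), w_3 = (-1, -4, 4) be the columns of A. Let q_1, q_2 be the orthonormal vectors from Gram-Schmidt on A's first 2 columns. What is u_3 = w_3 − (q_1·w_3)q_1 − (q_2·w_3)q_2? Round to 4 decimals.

u_3 = (-0.5294, 0.3529, 0.3529)

w_1 = (-2, -4, 1); ‖w_1‖ = 4.5826, so q_1 = (-0.4364, -0.8729, 0.2182).
q_1·w_2 = (-0.4364)·(-2) + (-0.8729)·1 + 0.2182·(-4) = -0.8729.
u_2 = w_2 + 0.8729·q_1 = (-2.3810, 0.2381, -3.8095).
‖u_2‖ = 4.4987, so q_2 = (-0.5293, 0.0529, -0.8468).
q_1·w_3 = (-0.4364)·(-1) + (-0.8729)·(-4) + 0.2182·4 = 4.8008; q_2·w_3 = (-0.5293)·(-1) + 0.0529·(-4) + (-0.8468)·4 = -3.0697.
u_3 = w_3 − 4.8008·q_1 + 3.0697·q_2 = (-0.5294, 0.3529, 0.3529).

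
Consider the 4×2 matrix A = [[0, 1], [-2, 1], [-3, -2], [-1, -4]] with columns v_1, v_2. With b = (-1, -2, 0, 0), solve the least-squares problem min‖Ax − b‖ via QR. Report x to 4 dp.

v_1 = (0, -2, -3, -1); ‖v_1‖ = 3.7417, so e_1 = (0.0000, -0.5345, -0.8018, -0.2673).
e_1·v_2 = 0.0000·1 + (-0.5345)·1 + (-0.8018)·(-2) + (-0.2673)·(-4) = 2.1381.
u_2 = v_2 − 2.1381·e_1 = (1.0000, 2.1429, -0.2857, -3.4286).
‖u_2‖ = 4.1748, so e_2 = (0.2395, 0.5133, -0.0684, -0.8213).
Qᵀb = (1.0690, -1.2661).
Back-substitute: x_2 = -1.2661/4.1748 = -0.3033.
x_1 = (1.0690 − 2.1381·(-0.3033))/3.7417 = 0.4590.

x = (0.4590, -0.3033)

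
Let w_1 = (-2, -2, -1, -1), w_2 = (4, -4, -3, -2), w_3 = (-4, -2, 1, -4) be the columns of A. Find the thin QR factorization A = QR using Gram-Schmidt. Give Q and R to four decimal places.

q_1 = w_1/‖w_1‖ = (-2, -2, -1, -1)/3.1623 = (-0.6325, -0.6325, -0.3162, -0.3162).
r_{12} = q_1·w_2 = 1.5811.
u_2 = w_2 − 1.5811·q_1 = (5.0000, -3.0000, -2.5000, -1.5000).
‖u_2‖ = 6.5192, so q_2 = (0.7670, -0.4602, -0.3835, -0.2301).
r_{13} = q_1·w_3 = 4.7434; r_{23} = q_2·w_3 = -1.6106.
u_3 = w_3 − 4.7434·q_1 + 1.6106·q_2 = (0.2353, 0.2588, 1.8824, -2.8706).
‖u_3‖ = 3.4505, so q_3 = (0.0682, 0.0750, 0.5455, -0.8319).

Q = [[-0.6325, 0.7670, 0.0682], [-0.6325, -0.4602, 0.0750], [-0.3162, -0.3835, 0.5455], [-0.3162, -0.2301, -0.8319]], R = [[3.1623, 1.5811, 4.7434], [0.0000, 6.5192, -1.6106], [0.0000, 0.0000, 3.4505]]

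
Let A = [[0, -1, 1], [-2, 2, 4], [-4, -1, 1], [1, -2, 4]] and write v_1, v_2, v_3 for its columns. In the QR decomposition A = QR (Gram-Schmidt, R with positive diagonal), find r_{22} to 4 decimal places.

r_{22} = 3.1320

v_1 = (0, -2, -4, 1); ‖v_1‖ = 4.5826, so q_1 = (0.0000, -0.4364, -0.8729, 0.2182).
q_1·v_2 = 0.0000·(-1) + (-0.4364)·2 + (-0.8729)·(-1) + 0.2182·(-2) = -0.4364.
u_2 = v_2 + 0.4364·q_1 = (-1.0000, 1.8095, -1.3810, -1.9048).
r_{22} = ‖u_2‖ = 3.1320.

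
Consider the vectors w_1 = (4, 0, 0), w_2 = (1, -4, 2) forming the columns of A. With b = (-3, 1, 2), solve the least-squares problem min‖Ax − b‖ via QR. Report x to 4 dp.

x = (-0.7500, 0.0000)

e_1 = w_1/‖w_1‖ = (4, 0, 0)/4.0000 = (1.0000, 0.0000, 0.0000).
r_{12} = e_1·w_2 = 1.0000.
u_2 = w_2 − 1.0000·e_1 = (0.0000, -4.0000, 2.0000).
‖u_2‖ = 4.4721, so e_2 = (0.0000, -0.8944, 0.4472).
Qᵀb = (-3.0000, 0.0000).
Back-substitute: x_2 = 0.0000/4.4721 = 0.0000.
x_1 = (-3.0000 − 1.0000·0.0000)/4.0000 = -0.7500.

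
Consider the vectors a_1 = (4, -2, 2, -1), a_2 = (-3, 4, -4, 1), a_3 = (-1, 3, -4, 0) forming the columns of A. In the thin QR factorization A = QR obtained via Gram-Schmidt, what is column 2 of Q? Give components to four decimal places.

e_2 = (0.5672, 0.5810, -0.5810, -0.0553)

e_1 = a_1/‖a_1‖ = (4, -2, 2, -1)/5.0000 = (0.8000, -0.4000, 0.4000, -0.2000).
r_{12} = e_1·a_2 = -5.8000.
u_2 = a_2 + 5.8000·e_1 = (1.6400, 1.6800, -1.6800, -0.1600).
‖u_2‖ = 2.8914, so e_2 = (0.5672, 0.5810, -0.5810, -0.0553).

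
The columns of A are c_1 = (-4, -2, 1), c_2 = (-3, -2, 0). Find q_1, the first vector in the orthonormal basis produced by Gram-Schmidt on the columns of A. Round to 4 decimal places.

q_1 = (-0.8729, -0.4364, 0.2182)

c_1 = (-4, -2, 1); ‖c_1‖ = 4.5826, so q_1 = (-0.8729, -0.4364, 0.2182).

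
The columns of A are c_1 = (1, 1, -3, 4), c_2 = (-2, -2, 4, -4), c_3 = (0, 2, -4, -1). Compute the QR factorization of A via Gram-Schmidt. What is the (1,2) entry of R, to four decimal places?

q_1 = c_1/‖c_1‖ = (1, 1, -3, 4)/5.1962 = (0.1925, 0.1925, -0.5774, 0.7698).
r_{12} = q_1·c_2 = -6.1584.

r_{12} = -6.1584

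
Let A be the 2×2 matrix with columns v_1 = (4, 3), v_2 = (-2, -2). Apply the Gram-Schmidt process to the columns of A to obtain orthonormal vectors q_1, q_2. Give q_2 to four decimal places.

q_1 = v_1/‖v_1‖ = (4, 3)/5.0000 = (0.8000, 0.6000).
r_{12} = q_1·v_2 = -2.8000.
u_2 = v_2 + 2.8000·q_1 = (0.2400, -0.3200).
‖u_2‖ = 0.4000, so q_2 = (0.6000, -0.8000).

q_2 = (0.6000, -0.8000)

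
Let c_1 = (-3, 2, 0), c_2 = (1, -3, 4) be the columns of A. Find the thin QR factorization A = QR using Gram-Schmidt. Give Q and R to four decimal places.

c_1 = (-3, 2, 0); ‖c_1‖ = 3.6056, so q_1 = (-0.8321, 0.5547, 0.0000).
q_1·c_2 = (-0.8321)·1 + 0.5547·(-3) + 0.0000·4 = -2.4962.
u_2 = c_2 + 2.4962·q_1 = (-1.0769, -1.6154, 4.0000).
‖u_2‖ = 4.4463, so q_2 = (-0.2422, -0.3633, 0.8996).

Q = [[-0.8321, -0.2422], [0.5547, -0.3633], [0.0000, 0.8996]], R = [[3.6056, -2.4962], [0.0000, 4.4463]]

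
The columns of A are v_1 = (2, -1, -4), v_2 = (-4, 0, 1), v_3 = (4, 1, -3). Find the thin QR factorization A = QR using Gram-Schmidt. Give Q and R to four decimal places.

v_1 = (2, -1, -4); ‖v_1‖ = 4.5826, so q_1 = (0.4364, -0.2182, -0.8729).
q_1·v_2 = 0.4364·(-4) + (-0.2182)·0 + (-0.8729)·1 = -2.6186.
u_2 = v_2 + 2.6186·q_1 = (-2.8571, -0.5714, -1.2857).
‖u_2‖ = 3.1848, so q_2 = (-0.8971, -0.1794, -0.4037).
q_1·v_3 = 0.4364·4 + (-0.2182)·1 + (-0.8729)·(-3) = 4.1461; q_2·v_3 = (-0.8971)·4 + (-0.1794)·1 + (-0.4037)·(-3) = -2.5568.
u_3 = v_3 − 4.1461·q_1 + 2.5568·q_2 = (-0.1033, 1.4460, -0.4131).
‖u_3‖ = 1.5074, so q_3 = (-0.0685, 0.9593, -0.2741).

Q = [[0.4364, -0.8971, -0.0685], [-0.2182, -0.1794, 0.9593], [-0.8729, -0.4037, -0.2741]], R = [[4.5826, -2.6186, 4.1461], [0.0000, 3.1848, -2.5568], [0.0000, 0.0000, 1.5074]]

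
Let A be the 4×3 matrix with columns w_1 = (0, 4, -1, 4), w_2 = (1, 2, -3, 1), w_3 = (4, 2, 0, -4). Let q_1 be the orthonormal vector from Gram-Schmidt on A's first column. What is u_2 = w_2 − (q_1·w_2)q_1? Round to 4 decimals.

q_1 = w_1/‖w_1‖ = (0, 4, -1, 4)/5.7446 = (0.0000, 0.6963, -0.1741, 0.6963).
r_{12} = q_1·w_2 = 2.6112.
u_2 = w_2 − 2.6112·q_1 = (1.0000, 0.1818, -2.5455, -0.8182).

u_2 = (1.0000, 0.1818, -2.5455, -0.8182)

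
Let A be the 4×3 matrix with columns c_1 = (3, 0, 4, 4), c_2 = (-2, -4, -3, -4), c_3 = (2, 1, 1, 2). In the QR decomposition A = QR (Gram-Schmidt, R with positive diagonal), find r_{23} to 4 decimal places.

r_{23} = -0.9936

c_1 = (3, 0, 4, 4); ‖c_1‖ = 6.4031, so q_1 = (0.4685, 0.0000, 0.6247, 0.6247).
q_1·c_2 = 0.4685·(-2) + 0.0000·(-4) + 0.6247·(-3) + 0.6247·(-4) = -5.3099.
u_2 = c_2 + 5.3099·q_1 = (0.4878, -4.0000, 0.3171, -0.6829).
‖u_2‖ = 4.0994, so q_2 = (0.1190, -0.9758, 0.0773, -0.1666).
r_{23} = q_2·c_3 = -0.9936.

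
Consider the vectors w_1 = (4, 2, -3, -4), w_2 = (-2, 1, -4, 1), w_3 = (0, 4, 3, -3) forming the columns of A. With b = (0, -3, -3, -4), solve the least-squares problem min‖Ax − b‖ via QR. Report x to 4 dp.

w_1 = (4, 2, -3, -4); ‖w_1‖ = 6.7082, so e_1 = (0.5963, 0.2981, -0.4472, -0.5963).
e_1·w_2 = 0.5963·(-2) + 0.2981·1 + (-0.4472)·(-4) + (-0.5963)·1 = 0.2981.
u_2 = w_2 − 0.2981·e_1 = (-2.1778, 0.9111, -3.8667, 1.1778).
‖u_2‖ = 4.6809, so e_2 = (-0.4652, 0.1946, -0.8260, 0.2516).
e_1·w_3 = 0.5963·0 + 0.2981·4 + (-0.4472)·3 + (-0.5963)·(-3) = 1.6398; e_2·w_3 = (-0.4652)·0 + 0.1946·4 + (-0.8260)·3 + 0.2516·(-3) = -2.4544.
u_3 = w_3 − 1.6398·e_1 + 2.4544·e_2 = (-2.1197, 3.9888, 1.7059, -1.4047).
‖u_3‖ = 5.0286, so e_3 = (-0.4215, 0.7932, 0.3392, -0.2793).
Qᵀb = (2.8324, 0.8878, -2.2801).
Back-substitute: x_3 = -2.2801/5.0286 = -0.4534.
x_2 = (0.8878 + 2.4544·(-0.4534))/4.6809 = -0.0481.
x_1 = (2.8324 − 0.2981·(-0.0481) − 1.6398·(-0.4534))/6.7082 = 0.5352.

x = (0.5352, -0.0481, -0.4534)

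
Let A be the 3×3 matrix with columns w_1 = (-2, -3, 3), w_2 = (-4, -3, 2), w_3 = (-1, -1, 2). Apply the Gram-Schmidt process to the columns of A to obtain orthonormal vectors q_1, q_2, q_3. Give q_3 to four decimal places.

q_1 = w_1/‖w_1‖ = (-2, -3, 3)/4.6904 = (-0.4264, -0.6396, 0.6396).
r_{12} = q_1·w_2 = 4.9036.
u_2 = w_2 − 4.9036·q_1 = (-1.9091, 0.1364, -1.1364).
‖u_2‖ = 2.2259, so q_2 = (-0.8577, 0.0613, -0.5105).
r_{13} = q_1·w_3 = 2.3452; r_{23} = q_2·w_3 = -0.2246.
u_3 = w_3 − 2.3452·q_1 + 0.2246·q_2 = (-0.1927, 0.5138, 0.3853).
‖u_3‖ = 0.6705, so q_3 = (-0.2873, 0.7663, 0.5747).

q_3 = (-0.2873, 0.7663, 0.5747)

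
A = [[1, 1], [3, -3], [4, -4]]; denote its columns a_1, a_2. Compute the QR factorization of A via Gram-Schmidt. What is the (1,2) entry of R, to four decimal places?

e_1 = a_1/‖a_1‖ = (1, 3, 4)/5.0990 = (0.1961, 0.5883, 0.7845).
r_{12} = e_1·a_2 = -4.7068.

r_{12} = -4.7068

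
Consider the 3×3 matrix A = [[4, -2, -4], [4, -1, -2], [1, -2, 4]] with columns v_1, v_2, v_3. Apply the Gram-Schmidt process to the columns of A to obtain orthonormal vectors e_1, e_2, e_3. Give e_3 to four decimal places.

e_1 = v_1/‖v_1‖ = (4, 4, 1)/5.7446 = (0.6963, 0.6963, 0.1741).
r_{12} = e_1·v_2 = -2.4371.
u_2 = v_2 + 2.4371·e_1 = (-0.3030, 0.6970, -1.5758).
‖u_2‖ = 1.7495, so e_2 = (-0.1732, 0.3984, -0.9007).
r_{13} = e_1·v_3 = -3.4816; r_{23} = e_2·v_3 = -3.7068.
u_3 = v_3 + 3.4816·e_1 + 3.7068·e_2 = (-2.2178, 1.9010, 1.2673).
‖u_3‖ = 3.1841, so e_3 = (-0.6965, 0.5970, 0.3980).

e_3 = (-0.6965, 0.5970, 0.3980)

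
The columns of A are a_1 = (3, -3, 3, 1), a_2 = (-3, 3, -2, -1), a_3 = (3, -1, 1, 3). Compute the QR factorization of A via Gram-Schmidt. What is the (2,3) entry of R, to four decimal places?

r_{23} = -1.1272

e_1 = a_1/‖a_1‖ = (3, -3, 3, 1)/5.2915 = (0.5669, -0.5669, 0.5669, 0.1890).
r_{12} = e_1·a_2 = -4.7246.
u_2 = a_2 + 4.7246·e_1 = (-0.3214, 0.3214, 0.6786, -0.1071).
‖u_2‖ = 0.8238, so e_2 = (-0.3902, 0.3902, 0.8238, -0.1301).
r_{23} = e_2·a_3 = -1.1272.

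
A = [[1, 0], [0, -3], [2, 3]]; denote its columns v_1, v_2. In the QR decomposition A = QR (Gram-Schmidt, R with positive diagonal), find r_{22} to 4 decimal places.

r_{22} = 3.2863

v_1 = (1, 0, 2); ‖v_1‖ = 2.2361, so q_1 = (0.4472, 0.0000, 0.8944).
q_1·v_2 = 0.4472·0 + 0.0000·(-3) + 0.8944·3 = 2.6833.
u_2 = v_2 − 2.6833·q_1 = (-1.2000, -3.0000, 0.6000).
r_{22} = ‖u_2‖ = 3.2863.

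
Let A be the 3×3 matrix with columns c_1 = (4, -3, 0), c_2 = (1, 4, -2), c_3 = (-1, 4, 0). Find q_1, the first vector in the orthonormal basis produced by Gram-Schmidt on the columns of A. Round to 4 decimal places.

c_1 = (4, -3, 0); ‖c_1‖ = 5.0000, so q_1 = (0.8000, -0.6000, 0.0000).

q_1 = (0.8000, -0.6000, 0.0000)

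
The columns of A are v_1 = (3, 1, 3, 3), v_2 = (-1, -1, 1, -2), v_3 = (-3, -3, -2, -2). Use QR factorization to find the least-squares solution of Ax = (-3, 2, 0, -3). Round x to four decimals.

x = (-1.3848, 1.0496, -1.2551)

v_1 = (3, 1, 3, 3); ‖v_1‖ = 5.2915, so q_1 = (0.5669, 0.1890, 0.5669, 0.5669).
q_1·v_2 = 0.5669·(-1) + 0.1890·(-1) + 0.5669·1 + 0.5669·(-2) = -1.3229.
u_2 = v_2 + 1.3229·q_1 = (-0.2500, -0.7500, 1.7500, -1.2500).
‖u_2‖ = 2.2913, so q_2 = (-0.1091, -0.3273, 0.7638, -0.5455).
q_1·v_3 = 0.5669·(-3) + 0.1890·(-3) + 0.5669·(-2) + 0.5669·(-2) = -4.5356; q_2·v_3 = (-0.1091)·(-3) + (-0.3273)·(-3) + 0.7638·(-2) + (-0.5455)·(-2) = 0.8729.
u_3 = v_3 + 4.5356·q_1 − 0.8729·q_2 = (-0.3333, -1.8571, -0.0952, 1.0476).
‖u_3‖ = 2.1602, so q_3 = (-0.1543, -0.8597, -0.0441, 0.4850).
Qᵀb = (-3.0237, 1.3093, -2.7113).
Back-substitute: x_3 = -2.7113/2.1602 = -1.2551.
x_2 = (1.3093 − 0.8729·(-1.2551))/2.2913 = 1.0496.
x_1 = (-3.0237 + 1.3229·1.0496 + 4.5356·(-1.2551))/5.2915 = -1.3848.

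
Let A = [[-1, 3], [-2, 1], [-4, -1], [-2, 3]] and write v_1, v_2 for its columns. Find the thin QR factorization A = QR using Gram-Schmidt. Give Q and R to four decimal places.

q_1 = v_1/‖v_1‖ = (-1, -2, -4, -2)/5.0000 = (-0.2000, -0.4000, -0.8000, -0.4000).
r_{12} = q_1·v_2 = -1.4000.
u_2 = v_2 + 1.4000·q_1 = (2.7200, 0.4400, -2.1200, 2.4400).
‖u_2‖ = 4.2474, so q_2 = (0.6404, 0.1036, -0.4991, 0.5745).

Q = [[-0.2000, 0.6404], [-0.4000, 0.1036], [-0.8000, -0.4991], [-0.4000, 0.5745]], R = [[5.0000, -1.4000], [0.0000, 4.2474]]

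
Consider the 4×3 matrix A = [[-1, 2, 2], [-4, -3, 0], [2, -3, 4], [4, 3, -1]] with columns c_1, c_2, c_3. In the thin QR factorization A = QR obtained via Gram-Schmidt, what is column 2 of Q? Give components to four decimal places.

q_2 = (0.4957, -0.2589, -0.7876, 0.2589)

c_1 = (-1, -4, 2, 4); ‖c_1‖ = 6.0828, so q_1 = (-0.1644, -0.6576, 0.3288, 0.6576).
q_1·c_2 = (-0.1644)·2 + (-0.6576)·(-3) + 0.3288·(-3) + 0.6576·3 = 2.6304.
u_2 = c_2 − 2.6304·q_1 = (2.4324, -1.2703, -3.8649, 1.2703).
‖u_2‖ = 4.9072, so q_2 = (0.4957, -0.2589, -0.7876, 0.2589).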